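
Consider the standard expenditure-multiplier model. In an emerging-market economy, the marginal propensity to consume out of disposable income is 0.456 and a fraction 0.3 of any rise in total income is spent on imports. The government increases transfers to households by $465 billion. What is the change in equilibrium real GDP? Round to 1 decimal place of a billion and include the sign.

The transfer change shifts disposable income by +$465 billion, so first-round consumption changes by c·ΔTR = 0.456 × (+$465 billion) = +$212.04 billion.
Expenditure multiplier = 1/(1 − c + m) = 1/(1 − 0.456 + 0.3) = 1/0.844 ≈ 1.185.
The transfer multiplier is c × k ≈ 0.54, so ΔY = k × (c·ΔTR) = (+$212.04 billion) / 0.844 ≈ +$251.2 billion.

+$251.2 billion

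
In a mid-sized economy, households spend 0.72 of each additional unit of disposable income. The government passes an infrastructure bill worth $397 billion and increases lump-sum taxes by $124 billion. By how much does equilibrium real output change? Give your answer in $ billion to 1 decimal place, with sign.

Expenditure multiplier = 1/(1 − MPC) = 1/(1 − 0.72) = 1/0.28 ≈ 3.571.
ΔG contributes k·ΔG = (+$397 billion) / 0.28 ≈ +$1,417.9 billion.
ΔT of +$124 billion changes first-round spending by −c·ΔT = −$89.28 billion, contributing k·(−c·ΔT) = (−$89.28 billion) / 0.28 ≈ −$318.9 billion.
Net ΔY = k(ΔG − c·ΔT) = (+$307.72 billion) / 0.28 = +$1,099 billion.

+$1,099.0 billion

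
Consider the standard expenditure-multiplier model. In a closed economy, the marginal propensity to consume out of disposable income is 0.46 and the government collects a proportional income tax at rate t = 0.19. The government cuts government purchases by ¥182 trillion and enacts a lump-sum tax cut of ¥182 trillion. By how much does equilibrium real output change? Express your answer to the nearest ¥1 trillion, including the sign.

Expenditure multiplier = 1/(1 − c(1−t)) = 1/(1 − 0.46×0.81) = 1/0.6274 ≈ 1.594.
ΔG contributes k·ΔG = (−¥182 trillion) / 0.6274 ≈ −¥290.1 trillion.
ΔT of −¥182 trillion changes first-round spending by −c·ΔT = +¥83.72 trillion, contributing k·(−c·ΔT) = (+¥83.72 trillion) / 0.6274 ≈ +¥133.4 trillion.
Net ΔY = k(ΔG − c·ΔT) = (−¥98.28 trillion) / 0.6274 ≈ −¥157 trillion.

−¥157 trillion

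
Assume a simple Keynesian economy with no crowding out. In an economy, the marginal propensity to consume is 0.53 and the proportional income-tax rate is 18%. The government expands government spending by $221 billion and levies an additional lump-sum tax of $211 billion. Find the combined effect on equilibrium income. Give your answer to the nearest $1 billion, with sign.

+$193 billion

Expenditure multiplier = 1/(1 − c(1−t)) = 1/(1 − 0.53×0.82) = 1/0.5654 ≈ 1.769.
ΔG contributes k·ΔG = (+$221 billion) / 0.5654 ≈ +$390.9 billion.
ΔT of +$211 billion changes first-round spending by −c·ΔT = −$111.83 billion, contributing k·(−c·ΔT) = (−$111.83 billion) / 0.5654 ≈ −$197.8 billion.
Net ΔY = k(ΔG − c·ΔT) = (+$109.17 billion) / 0.5654 ≈ +$193 billion.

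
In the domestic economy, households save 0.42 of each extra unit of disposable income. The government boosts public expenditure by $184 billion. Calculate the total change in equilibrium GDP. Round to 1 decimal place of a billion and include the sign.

+$438.1 billion

MPC = 1 − MPS = 1 − 0.42 = 0.58.
Expenditure multiplier = 1/(1 − MPC) = 1/(1 − 0.58) = 1/0.42 ≈ 2.381.
ΔY = k × ΔG = (+$184 billion) / 0.42 ≈ +$438.1 billion.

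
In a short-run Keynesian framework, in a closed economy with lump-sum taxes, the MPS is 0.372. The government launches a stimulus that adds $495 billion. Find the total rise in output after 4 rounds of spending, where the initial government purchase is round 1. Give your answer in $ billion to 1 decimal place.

$1,123.7 billion

MPC = 1 − MPS = 1 − 0.372 = 0.628.
Round 1 adds ΔG = $495 billion; each later round is MPC = 0.628 times the previous.
After 4 rounds: 495 + 310.86 + 195.22008 + 122.59821024 = ΔG·(1 − c^4)/(1 − c) = 495 × (1 − 0.155538739456)/0.372 ≈ $1,123.7 billion.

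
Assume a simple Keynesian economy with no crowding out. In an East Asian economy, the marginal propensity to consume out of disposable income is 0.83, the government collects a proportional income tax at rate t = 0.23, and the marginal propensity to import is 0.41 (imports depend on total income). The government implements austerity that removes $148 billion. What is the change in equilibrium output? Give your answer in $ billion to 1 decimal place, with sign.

Spending multiplier = 1/(1 − c(1−t) + m) = 1/(1 − 0.83×0.77 + 0.41) = 1/0.7709 ≈ 1.297.
ΔY = k × ΔG = (−$148 billion) / 0.7709 ≈ −$192 billion.

−$192.0 billion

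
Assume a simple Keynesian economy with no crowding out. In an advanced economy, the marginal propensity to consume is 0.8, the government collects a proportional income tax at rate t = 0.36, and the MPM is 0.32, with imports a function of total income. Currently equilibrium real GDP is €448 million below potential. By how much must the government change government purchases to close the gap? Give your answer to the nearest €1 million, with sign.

Spending multiplier = 1/(1 − c(1−t) + m) = 1/(1 − 0.8×0.64 + 0.32) = 1/0.808 ≈ 1.238.
Need ΔY = +€448 million, so ΔG = ΔY/k = (+€448 million) × 0.808 ≈ +€362 million.
The government should increase government purchases by €362 million.

+€362 million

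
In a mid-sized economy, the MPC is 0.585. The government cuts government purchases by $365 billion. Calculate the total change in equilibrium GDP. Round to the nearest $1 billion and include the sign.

−$880 billion

Spending multiplier = 1/(1 − MPC) = 1/(1 − 0.585) = 1/0.415 ≈ 2.41.
ΔY = k × ΔG = (−$365 billion) / 0.415 ≈ −$880 billion.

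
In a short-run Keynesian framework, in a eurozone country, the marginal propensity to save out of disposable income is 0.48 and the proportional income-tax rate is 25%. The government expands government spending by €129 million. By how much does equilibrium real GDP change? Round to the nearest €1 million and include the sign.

MPC = 1 − MPS = 1 − 0.48 = 0.52.
Government-spending multiplier = 1/(1 − c(1−t)) = 1/(1 − 0.52×0.75) = 1/0.61 ≈ 1.639.
ΔY = k × ΔG = (+€129 million) / 0.61 ≈ +€211 million.

+€211 million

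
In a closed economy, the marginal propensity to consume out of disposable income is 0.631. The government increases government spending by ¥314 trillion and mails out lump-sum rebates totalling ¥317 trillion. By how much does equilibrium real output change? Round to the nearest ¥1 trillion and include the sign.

+¥1,393 trillion

Expenditure multiplier = 1/(1 − MPC) = 1/(1 − 0.631) = 1/0.369 ≈ 2.71.
ΔG contributes k·ΔG = (+¥314 trillion) / 0.369 ≈ +¥850.9 trillion.
ΔT of −¥317 trillion changes first-round spending by −c·ΔT = +¥200.027 trillion, contributing k·(−c·ΔT) = (+¥200.027 trillion) / 0.369 ≈ +¥542.1 trillion.
Net ΔY = k(ΔG − c·ΔT) = (+¥514.027 trillion) / 0.369 ≈ +¥1,393 trillion.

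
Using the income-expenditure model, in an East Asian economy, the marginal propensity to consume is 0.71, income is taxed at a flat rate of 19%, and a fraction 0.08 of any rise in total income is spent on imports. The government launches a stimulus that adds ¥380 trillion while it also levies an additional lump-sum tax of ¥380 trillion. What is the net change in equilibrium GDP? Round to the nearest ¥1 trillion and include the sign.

Expenditure multiplier = 1/(1 − c(1−t) + m) = 1/(1 − 0.71×0.81 + 0.08) = 1/0.5049 ≈ 1.981.
ΔG contributes k·ΔG = (+¥380 trillion) / 0.5049 ≈ +¥752.6 trillion.
ΔT of +¥380 trillion changes first-round spending by −c·ΔT = −¥269.8 trillion, contributing k·(−c·ΔT) = (−¥269.8 trillion) / 0.5049 ≈ −¥534.4 trillion.
Net ΔY = k(ΔG − c·ΔT) = (+¥110.2 trillion) / 0.5049 ≈ +¥218 trillion.

+¥218 trillion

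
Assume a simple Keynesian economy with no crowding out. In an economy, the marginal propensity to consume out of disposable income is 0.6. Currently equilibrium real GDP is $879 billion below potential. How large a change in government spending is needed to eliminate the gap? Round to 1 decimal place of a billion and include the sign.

Spending multiplier = 1/(1 − MPC) = 1/(1 − 0.6) = 1/0.4 = 2.5.
Need ΔY = +$879 billion, so ΔG = ΔY/k = (+$879 billion) × 0.4 = +$351.6 billion.
The government should increase government spending by $351.6 billion.

+$351.6 billion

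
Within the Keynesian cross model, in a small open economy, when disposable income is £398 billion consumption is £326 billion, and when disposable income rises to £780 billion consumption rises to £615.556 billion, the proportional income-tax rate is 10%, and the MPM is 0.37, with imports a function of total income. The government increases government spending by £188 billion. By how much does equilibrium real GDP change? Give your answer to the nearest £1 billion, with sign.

MPC = ΔC/ΔYd = (615.556 − 326)/(780 − 398) = 289.556/382 = 0.758.
Expenditure multiplier = 1/(1 − c(1−t) + m) = 1/(1 − 0.758×0.9 + 0.37) = 1/0.6878 ≈ 1.454.
ΔY = k × ΔG = (+£188 billion) / 0.6878 ≈ +£273 billion.

+£273 billion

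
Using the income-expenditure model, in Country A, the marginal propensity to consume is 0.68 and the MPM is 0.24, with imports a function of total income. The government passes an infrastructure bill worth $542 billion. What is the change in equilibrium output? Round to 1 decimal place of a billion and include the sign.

Government-spending multiplier = 1/(1 − c + m) = 1/(1 − 0.68 + 0.24) = 1/0.56 ≈ 1.786.
ΔY = k × ΔG = (+$542 billion) / 0.56 ≈ +$967.9 billion.

+$967.9 billion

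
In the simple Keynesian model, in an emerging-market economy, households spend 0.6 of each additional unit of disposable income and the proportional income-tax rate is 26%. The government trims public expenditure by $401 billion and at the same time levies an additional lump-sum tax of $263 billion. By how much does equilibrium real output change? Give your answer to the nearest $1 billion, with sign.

−$1,005 billion

Expenditure multiplier = 1/(1 − c(1−t)) = 1/(1 − 0.6×0.74) = 1/0.556 ≈ 1.799.
ΔG contributes k·ΔG = (−$401 billion) / 0.556 ≈ −$721.2 billion.
ΔT of +$263 billion changes first-round spending by −c·ΔT = −$157.8 billion, contributing k·(−c·ΔT) = (−$157.8 billion) / 0.556 ≈ −$283.8 billion.
Net ΔY = k(ΔG − c·ΔT) = (−$558.8 billion) / 0.556 ≈ −$1,005 billion.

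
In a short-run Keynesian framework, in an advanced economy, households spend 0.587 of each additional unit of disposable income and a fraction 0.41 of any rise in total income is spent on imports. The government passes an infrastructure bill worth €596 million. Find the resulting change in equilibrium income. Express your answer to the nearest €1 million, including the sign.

+€724 million

Spending multiplier = 1/(1 − c + m) = 1/(1 − 0.587 + 0.41) = 1/0.823 ≈ 1.215.
ΔY = k × ΔG = (+€596 million) / 0.823 ≈ +€724 million.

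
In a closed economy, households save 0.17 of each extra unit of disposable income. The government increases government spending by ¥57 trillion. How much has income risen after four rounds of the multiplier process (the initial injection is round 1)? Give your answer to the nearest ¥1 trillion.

¥176 trillion

MPC = 1 − MPS = 1 − 0.17 = 0.83.
Round 1 adds ΔG = ¥57 trillion; each later round is MPC = 0.83 times the previous.
After 4 rounds: 57 + 47.31 + 39.2673 + 32.591859 = ΔG·(1 − c^4)/(1 − c) = 57 × (1 − 0.47458321)/0.17 ≈ ¥176 trillion.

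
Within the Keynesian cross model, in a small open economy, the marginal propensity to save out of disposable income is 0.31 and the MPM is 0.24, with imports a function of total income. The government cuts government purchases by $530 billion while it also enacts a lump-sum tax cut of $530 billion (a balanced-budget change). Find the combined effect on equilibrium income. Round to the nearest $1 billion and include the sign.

−$299 billion

MPC = 1 − MPS = 1 − 0.31 = 0.69.
Expenditure multiplier = 1/(1 − c + m) = 1/(1 − 0.69 + 0.24) = 1/0.55 ≈ 1.818.
ΔG contributes k·ΔG = (−$530 billion) / 0.55 ≈ −$963.6 billion.
ΔT of −$530 billion changes first-round spending by −c·ΔT = +$365.7 billion, contributing k·(−c·ΔT) = (+$365.7 billion) / 0.55 ≈ +$664.9 billion.
Net ΔY = k(ΔG − c·ΔT) = (−$164.3 billion) / 0.55 ≈ −$299 billion.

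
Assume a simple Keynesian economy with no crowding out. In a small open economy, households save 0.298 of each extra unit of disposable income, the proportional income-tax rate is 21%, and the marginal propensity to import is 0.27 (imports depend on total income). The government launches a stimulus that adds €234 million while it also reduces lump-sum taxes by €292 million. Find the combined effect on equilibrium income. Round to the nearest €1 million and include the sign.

+€614 million

MPC = 1 − MPS = 1 − 0.298 = 0.702.
Expenditure multiplier = 1/(1 − c(1−t) + m) = 1/(1 − 0.702×0.79 + 0.27) = 1/0.71542 ≈ 1.398.
ΔG contributes k·ΔG = (+€234 million) / 0.71542 ≈ +€327.1 million.
ΔT of −€292 million changes first-round spending by −c·ΔT = +€204.984 million, contributing k·(−c·ΔT) = (+€204.984 million) / 0.71542 ≈ +€286.5 million.
Net ΔY = k(ΔG − c·ΔT) = (+€438.984 million) / 0.71542 ≈ +€614 million.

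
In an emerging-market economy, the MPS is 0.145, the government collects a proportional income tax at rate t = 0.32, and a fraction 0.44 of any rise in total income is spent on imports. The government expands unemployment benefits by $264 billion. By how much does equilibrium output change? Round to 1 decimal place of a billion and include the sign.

MPC = 1 − MPS = 1 − 0.145 = 0.855.
The transfer change shifts disposable income by +$264 billion, so first-round consumption changes by c·ΔTR = 0.855 × (+$264 billion) = +$225.72 billion.
Expenditure multiplier = 1/(1 − c(1−t) + m) = 1/(1 − 0.855×0.68 + 0.44) = 1/0.8586 ≈ 1.165.
The transfer multiplier is c × k ≈ 0.996, so ΔY = k × (c·ΔTR) = (+$225.72 billion) / 0.8586 ≈ +$262.9 billion.

+$262.9 billion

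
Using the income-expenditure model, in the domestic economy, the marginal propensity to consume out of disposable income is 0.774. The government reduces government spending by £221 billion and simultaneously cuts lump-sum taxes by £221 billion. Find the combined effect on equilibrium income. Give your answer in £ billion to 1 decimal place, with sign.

Expenditure multiplier = 1/(1 − MPC) = 1/(1 − 0.774) = 1/0.226 ≈ 4.425.
ΔG contributes k·ΔG = (−£221 billion) / 0.226 ≈ −£977.9 billion.
ΔT of −£221 billion changes first-round spending by −c·ΔT = +£171.054 billion, contributing k·(−c·ΔT) = (+£171.054 billion) / 0.226 ≈ +£756.9 billion.
With ΔG = ΔT and no other leakages, the balanced-budget multiplier is 1, so ΔY = ΔG = −£221 billion.

−£221.0 billion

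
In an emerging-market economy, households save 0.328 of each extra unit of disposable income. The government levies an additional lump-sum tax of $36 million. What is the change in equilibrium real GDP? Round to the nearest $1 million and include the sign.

MPC = 1 − MPS = 1 − 0.328 = 0.672.
A lump-sum tax change of +$36 million shifts disposable income by −$36 million; first-round consumption changes by −c × ΔT = −0.672 × (+$36 million) = −$24.192 million.
Expenditure multiplier = 1/(1 − MPC) = 1/(1 − 0.672) = 1/0.328 ≈ 3.049.
The tax multiplier is −c × k ≈ −2.049, so ΔY = k × (−c·ΔT) = (−$24.192 million) / 0.328 ≈ −$74 million.

−$74 million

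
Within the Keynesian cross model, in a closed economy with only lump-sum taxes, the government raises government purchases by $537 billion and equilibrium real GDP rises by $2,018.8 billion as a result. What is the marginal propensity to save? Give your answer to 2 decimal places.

Implied spending multiplier k = ΔY/ΔG = 2,018.8/537 ≈ 3.7594.
Since k = 1/(1 − MPC), MPC = 1 − 1/k = 1 − ΔG/ΔY = 1 − 537/2,018.8 ≈ 0.73.
MPS = 1 − MPC = 0.27.

0.27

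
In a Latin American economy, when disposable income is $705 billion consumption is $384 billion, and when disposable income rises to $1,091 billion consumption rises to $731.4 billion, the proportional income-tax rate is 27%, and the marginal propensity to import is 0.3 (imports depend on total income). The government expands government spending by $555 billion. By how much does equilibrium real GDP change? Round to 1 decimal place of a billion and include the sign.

+$863.1 billion

MPC = ΔC/ΔYd = (731.4 − 384)/(1,091 − 705) = 347.4/386 = 0.9.
Expenditure multiplier = 1/(1 − c(1−t) + m) = 1/(1 − 0.9×0.73 + 0.3) = 1/0.643 ≈ 1.555.
ΔY = k × ΔG = (+$555 billion) / 0.643 ≈ +$863.1 billion.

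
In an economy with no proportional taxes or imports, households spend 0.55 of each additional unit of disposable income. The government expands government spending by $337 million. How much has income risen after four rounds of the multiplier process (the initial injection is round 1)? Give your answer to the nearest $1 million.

Round 1 adds ΔG = $337 million; each later round is MPC = 0.55 times the previous.
After 4 rounds: 337 + 185.35 + 101.9425 + 56.068375 = ΔG·(1 − c^4)/(1 − c) = 337 × (1 − 0.09150625)/0.45 ≈ $680 million.

$680 million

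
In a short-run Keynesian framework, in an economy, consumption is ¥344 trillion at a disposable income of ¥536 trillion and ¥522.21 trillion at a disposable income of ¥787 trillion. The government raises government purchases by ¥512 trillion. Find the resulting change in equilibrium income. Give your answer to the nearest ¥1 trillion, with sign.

MPC = ΔC/ΔYd = (522.21 − 344)/(787 − 536) = 178.21/251 = 0.71.
Spending multiplier = 1/(1 − MPC) = 1/(1 − 0.71) = 1/0.29 ≈ 3.448.
ΔY = k × ΔG = (+¥512 trillion) / 0.29 ≈ +¥1,766 trillion.

+¥1,766 trillion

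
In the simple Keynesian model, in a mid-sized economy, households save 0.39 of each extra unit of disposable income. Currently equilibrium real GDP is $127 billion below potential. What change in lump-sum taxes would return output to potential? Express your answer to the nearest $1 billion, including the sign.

−$81 billion

MPC = 1 − MPS = 1 − 0.39 = 0.61.
Spending multiplier = 1/(1 − MPC) = 1/(1 − 0.61) = 1/0.39 ≈ 2.564.
Tax multiplier = −c·k = −0.61/0.39 ≈ −1.564. Need ΔY = +$127 billion, so ΔT = ΔY/(−c·k) = −(+$127 billion) × 0.39 / 0.61 ≈ −$81 billion.
The government should cut lump-sum taxes by $81 billion.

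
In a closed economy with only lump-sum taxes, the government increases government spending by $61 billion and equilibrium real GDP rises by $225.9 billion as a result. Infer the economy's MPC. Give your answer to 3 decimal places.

Implied spending multiplier k = ΔY/ΔG = 225.9/61 ≈ 3.7033.
Since k = 1/(1 − MPC), MPC = 1 − 1/k = 1 − ΔG/ΔY = 1 − 61/225.9 ≈ 0.730.

0.730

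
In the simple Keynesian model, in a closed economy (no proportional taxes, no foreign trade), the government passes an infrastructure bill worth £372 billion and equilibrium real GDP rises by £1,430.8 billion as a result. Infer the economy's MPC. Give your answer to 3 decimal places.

Implied spending multiplier k = ΔY/ΔG = 1,430.8/372 ≈ 3.8462.
Since k = 1/(1 − MPC), MPC = 1 − 1/k = 1 − ΔG/ΔY = 1 − 372/1,430.8 ≈ 0.740.

0.740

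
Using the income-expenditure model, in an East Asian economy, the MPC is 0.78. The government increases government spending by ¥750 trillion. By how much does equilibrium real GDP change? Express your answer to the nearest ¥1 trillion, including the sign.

+¥3,409 trillion

Government-spending multiplier = 1/(1 − MPC) = 1/(1 − 0.78) = 1/0.22 ≈ 4.545.
ΔY = k × ΔG = (+¥750 trillion) / 0.22 ≈ +¥3,409 trillion.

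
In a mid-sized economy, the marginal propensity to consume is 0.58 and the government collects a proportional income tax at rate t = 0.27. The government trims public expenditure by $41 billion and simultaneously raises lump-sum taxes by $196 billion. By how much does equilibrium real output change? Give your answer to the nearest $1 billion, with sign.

−$268 billion

Expenditure multiplier = 1/(1 − c(1−t)) = 1/(1 − 0.58×0.73) = 1/0.5766 ≈ 1.734.
ΔG contributes k·ΔG = (−$41 billion) / 0.5766 ≈ −$71.1 billion.
ΔT of +$196 billion changes first-round spending by −c·ΔT = −$113.68 billion, contributing k·(−c·ΔT) = (−$113.68 billion) / 0.5766 ≈ −$197.2 billion.
Net ΔY = k(ΔG − c·ΔT) = (−$154.68 billion) / 0.5766 ≈ −$268 billion.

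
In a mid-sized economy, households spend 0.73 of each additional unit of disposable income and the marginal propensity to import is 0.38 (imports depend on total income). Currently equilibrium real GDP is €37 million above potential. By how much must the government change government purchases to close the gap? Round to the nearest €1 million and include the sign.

−€24 million

Spending multiplier = 1/(1 − c + m) = 1/(1 − 0.73 + 0.38) = 1/0.65 ≈ 1.538.
Need ΔY = −€37 million, so ΔG = ΔY/k = (−€37 million) × 0.65 ≈ −€24 million.
The government should cut government purchases by €24 million.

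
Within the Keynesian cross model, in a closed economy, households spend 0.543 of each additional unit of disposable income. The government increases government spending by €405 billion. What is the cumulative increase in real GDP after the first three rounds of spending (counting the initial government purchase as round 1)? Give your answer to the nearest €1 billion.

€744 billion

Round 1 adds ΔG = €405 billion; each later round is MPC = 0.543 times the previous.
After 3 rounds: 405 + 219.915 + 119.413845 = ΔG·(1 − c^3)/(1 − c) = 405 × (1 − 0.160103007)/0.457 ≈ €744 billion.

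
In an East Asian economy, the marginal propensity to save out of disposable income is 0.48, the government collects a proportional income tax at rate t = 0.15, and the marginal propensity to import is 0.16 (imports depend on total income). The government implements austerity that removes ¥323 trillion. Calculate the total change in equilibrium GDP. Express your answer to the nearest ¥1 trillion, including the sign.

MPC = 1 − MPS = 1 − 0.48 = 0.52.
Expenditure multiplier = 1/(1 − c(1−t) + m) = 1/(1 − 0.52×0.85 + 0.16) = 1/0.718 ≈ 1.393.
ΔY = k × ΔG = (−¥323 trillion) / 0.718 ≈ −¥450 trillion.

−¥450 trillion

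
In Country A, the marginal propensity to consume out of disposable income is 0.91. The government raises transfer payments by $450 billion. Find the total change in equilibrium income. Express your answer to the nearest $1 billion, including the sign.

+$4,550 billion

The transfer change shifts disposable income by +$450 billion, so first-round consumption changes by c·ΔTR = 0.91 × (+$450 billion) = +$409.5 billion.
Expenditure multiplier = 1/(1 − MPC) = 1/(1 − 0.91) = 1/0.09 ≈ 11.111.
The transfer multiplier is c × k ≈ 10.111, so ΔY = k × (c·ΔTR) = (+$409.5 billion) / 0.09 = +$4,550 billion.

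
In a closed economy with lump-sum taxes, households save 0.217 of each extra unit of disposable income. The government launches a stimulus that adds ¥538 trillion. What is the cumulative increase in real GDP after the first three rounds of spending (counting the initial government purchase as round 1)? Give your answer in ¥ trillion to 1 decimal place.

¥1,289.1 trillion

MPC = 1 − MPS = 1 − 0.217 = 0.783.
Round 1 adds ΔG = ¥538 trillion; each later round is MPC = 0.783 times the previous.
After 3 rounds: 538 + 421.254 + 329.841882 = ΔG·(1 − c^3)/(1 − c) = 538 × (1 − 0.480048687)/0.217 ≈ ¥1,289.1 trillion.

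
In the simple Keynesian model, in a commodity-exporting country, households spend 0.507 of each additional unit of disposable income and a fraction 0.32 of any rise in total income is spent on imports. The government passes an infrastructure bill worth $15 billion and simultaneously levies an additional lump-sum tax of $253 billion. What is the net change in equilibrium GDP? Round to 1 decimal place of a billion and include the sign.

−$139.3 billion

Expenditure multiplier = 1/(1 − c + m) = 1/(1 − 0.507 + 0.32) = 1/0.813 ≈ 1.23.
ΔG contributes k·ΔG = (+$15 billion) / 0.813 ≈ +$18.5 billion.
ΔT of +$253 billion changes first-round spending by −c·ΔT = −$128.271 billion, contributing k·(−c·ΔT) = (−$128.271 billion) / 0.813 ≈ −$157.8 billion.
Net ΔY = k(ΔG − c·ΔT) = (−$113.271 billion) / 0.813 ≈ −$139.3 billion.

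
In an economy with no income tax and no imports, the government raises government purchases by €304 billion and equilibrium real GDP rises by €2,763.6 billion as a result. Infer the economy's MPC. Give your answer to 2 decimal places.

Implied spending multiplier k = ΔY/ΔG = 2,763.6/304 ≈ 9.0908.
Since k = 1/(1 − MPC), MPC = 1 − 1/k = 1 − ΔG/ΔY = 1 − 304/2,763.6 ≈ 0.89.

0.89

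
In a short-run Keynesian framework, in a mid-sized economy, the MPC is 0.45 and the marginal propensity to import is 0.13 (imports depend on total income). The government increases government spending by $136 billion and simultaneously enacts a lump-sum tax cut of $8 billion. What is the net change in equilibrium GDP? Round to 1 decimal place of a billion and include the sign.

Expenditure multiplier = 1/(1 − c + m) = 1/(1 − 0.45 + 0.13) = 1/0.68 ≈ 1.471.
ΔG contributes k·ΔG = (+$136 billion) / 0.68 = +$200 billion.
ΔT of −$8 billion changes first-round spending by −c·ΔT = +$3.6 billion, contributing k·(−c·ΔT) = (+$3.6 billion) / 0.68 ≈ +$5.3 billion.
Net ΔY = k(ΔG − c·ΔT) = (+$139.6 billion) / 0.68 ≈ +$205.3 billion.

+$205.3 billion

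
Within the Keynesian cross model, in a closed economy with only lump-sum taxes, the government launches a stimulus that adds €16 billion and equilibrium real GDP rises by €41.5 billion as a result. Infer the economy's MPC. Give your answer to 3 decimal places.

0.614

Implied spending multiplier k = ΔY/ΔG = 41.5/16 ≈ 2.5938.
Since k = 1/(1 − MPC), MPC = 1 − 1/k = 1 − ΔG/ΔY = 1 − 16/41.5 ≈ 0.614.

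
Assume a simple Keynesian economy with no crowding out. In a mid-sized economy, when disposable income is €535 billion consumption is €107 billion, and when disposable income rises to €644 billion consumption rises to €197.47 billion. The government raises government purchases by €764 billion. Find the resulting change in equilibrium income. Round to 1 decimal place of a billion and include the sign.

+€4,494.1 billion

MPC = ΔC/ΔYd = (197.47 − 107)/(644 − 535) = 90.47/109 = 0.83.
Spending multiplier = 1/(1 − MPC) = 1/(1 − 0.83) = 1/0.17 ≈ 5.882.
ΔY = k × ΔG = (+€764 billion) / 0.17 ≈ +€4,494.1 billion.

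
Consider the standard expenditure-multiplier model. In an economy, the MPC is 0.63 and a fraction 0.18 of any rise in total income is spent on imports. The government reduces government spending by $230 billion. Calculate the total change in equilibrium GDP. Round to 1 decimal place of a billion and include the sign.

−$418.2 billion

Government-spending multiplier = 1/(1 − c + m) = 1/(1 − 0.63 + 0.18) = 1/0.55 ≈ 1.818.
ΔY = k × ΔG = (−$230 billion) / 0.55 ≈ −$418.2 billion.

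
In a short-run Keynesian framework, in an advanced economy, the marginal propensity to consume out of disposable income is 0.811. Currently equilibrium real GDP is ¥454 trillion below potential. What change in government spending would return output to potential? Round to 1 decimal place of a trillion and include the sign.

+¥85.8 trillion

Spending multiplier = 1/(1 − MPC) = 1/(1 − 0.811) = 1/0.189 ≈ 5.291.
Need ΔY = +¥454 trillion, so ΔG = ΔY/k = (+¥454 trillion) × 0.189 ≈ +¥85.8 trillion.
The government should increase government spending by ¥85.8 trillion.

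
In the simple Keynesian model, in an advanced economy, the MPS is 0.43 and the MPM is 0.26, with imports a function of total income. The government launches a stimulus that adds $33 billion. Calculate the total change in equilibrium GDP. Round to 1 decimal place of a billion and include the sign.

MPC = 1 − MPS = 1 − 0.43 = 0.57.
Expenditure multiplier = 1/(1 − c + m) = 1/(1 − 0.57 + 0.26) = 1/0.69 ≈ 1.449.
ΔY = k × ΔG = (+$33 billion) / 0.69 ≈ +$47.8 billion.

+$47.8 billion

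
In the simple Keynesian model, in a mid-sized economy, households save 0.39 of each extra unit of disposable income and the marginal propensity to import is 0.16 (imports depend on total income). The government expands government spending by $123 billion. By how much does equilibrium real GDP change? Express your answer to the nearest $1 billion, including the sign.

+$224 billion

MPC = 1 − MPS = 1 − 0.39 = 0.61.
Government-spending multiplier = 1/(1 − c + m) = 1/(1 − 0.61 + 0.16) = 1/0.55 ≈ 1.818.
ΔY = k × ΔG = (+$123 billion) / 0.55 ≈ +$224 billion.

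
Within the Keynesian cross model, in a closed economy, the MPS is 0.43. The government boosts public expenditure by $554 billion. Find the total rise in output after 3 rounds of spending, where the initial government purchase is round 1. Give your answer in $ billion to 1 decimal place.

$1,049.8 billion

MPC = 1 − MPS = 1 − 0.43 = 0.57.
Round 1 adds ΔG = $554 billion; each later round is MPC = 0.57 times the previous.
After 3 rounds: 554 + 315.78 + 179.9946 = ΔG·(1 − c^3)/(1 − c) = 554 × (1 − 0.185193)/0.43 ≈ $1,049.8 billion.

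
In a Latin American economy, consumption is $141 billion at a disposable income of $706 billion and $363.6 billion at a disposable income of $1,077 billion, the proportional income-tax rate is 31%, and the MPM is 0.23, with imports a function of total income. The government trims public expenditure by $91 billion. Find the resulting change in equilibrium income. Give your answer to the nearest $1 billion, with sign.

MPC = ΔC/ΔYd = (363.6 − 141)/(1,077 − 706) = 222.6/371 = 0.6.
Expenditure multiplier = 1/(1 − c(1−t) + m) = 1/(1 − 0.6×0.69 + 0.23) = 1/0.816 ≈ 1.225.
ΔY = k × ΔG = (−$91 billion) / 0.816 ≈ −$112 billion.

−$112 billion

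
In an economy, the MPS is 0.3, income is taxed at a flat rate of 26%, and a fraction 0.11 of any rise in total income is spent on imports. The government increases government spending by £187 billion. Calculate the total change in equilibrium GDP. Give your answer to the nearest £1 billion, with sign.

MPC = 1 − MPS = 1 − 0.3 = 0.7.
Expenditure multiplier = 1/(1 − c(1−t) + m) = 1/(1 − 0.7×0.74 + 0.11) = 1/0.592 ≈ 1.689.
ΔY = k × ΔG = (+£187 billion) / 0.592 ≈ +£316 billion.

+£316 billion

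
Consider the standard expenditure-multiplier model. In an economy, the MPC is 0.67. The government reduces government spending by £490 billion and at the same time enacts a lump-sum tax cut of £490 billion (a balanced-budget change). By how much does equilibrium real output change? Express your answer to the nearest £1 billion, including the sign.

−£490 billion

Expenditure multiplier = 1/(1 − MPC) = 1/(1 − 0.67) = 1/0.33 ≈ 3.03.
ΔG contributes k·ΔG = (−£490 billion) / 0.33 ≈ −£1,484.8 billion.
ΔT of −£490 billion changes first-round spending by −c·ΔT = +£328.3 billion, contributing k·(−c·ΔT) = (+£328.3 billion) / 0.33 ≈ +£994.8 billion.
With ΔG = ΔT and no other leakages, the balanced-budget multiplier is 1, so ΔY = ΔG = −£490 billion.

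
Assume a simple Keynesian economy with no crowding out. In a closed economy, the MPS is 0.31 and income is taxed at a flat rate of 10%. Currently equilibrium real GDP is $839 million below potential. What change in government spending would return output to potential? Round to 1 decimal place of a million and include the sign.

MPC = 1 − MPS = 1 − 0.31 = 0.69.
Spending multiplier = 1/(1 − c(1−t)) = 1/(1 − 0.69×0.9) = 1/0.379 ≈ 2.639.
Need ΔY = +$839 million, so ΔG = ΔY/k = (+$839 million) × 0.379 ≈ +$318 million.
The government should increase government spending by $318 million.

+$318.0 million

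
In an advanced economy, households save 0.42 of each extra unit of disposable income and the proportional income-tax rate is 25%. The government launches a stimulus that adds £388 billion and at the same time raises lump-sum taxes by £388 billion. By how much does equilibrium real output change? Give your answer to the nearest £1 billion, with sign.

MPC = 1 − MPS = 1 − 0.42 = 0.58.
Expenditure multiplier = 1/(1 − c(1−t)) = 1/(1 − 0.58×0.75) = 1/0.565 ≈ 1.77.
ΔG contributes k·ΔG = (+£388 billion) / 0.565 ≈ +£686.7 billion.
ΔT of +£388 billion changes first-round spending by −c·ΔT = −£225.04 billion, contributing k·(−c·ΔT) = (−£225.04 billion) / 0.565 ≈ −£398.3 billion.
Net ΔY = k(ΔG − c·ΔT) = (+£162.96 billion) / 0.565 ≈ +£288 billion.

+£288 billion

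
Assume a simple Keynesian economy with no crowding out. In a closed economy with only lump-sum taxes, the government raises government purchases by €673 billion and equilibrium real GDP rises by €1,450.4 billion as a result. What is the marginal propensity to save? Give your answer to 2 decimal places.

0.46

Implied spending multiplier k = ΔY/ΔG = 1,450.4/673 ≈ 2.1551.
Since k = 1/(1 − MPC), MPC = 1 − 1/k = 1 − ΔG/ΔY = 1 − 673/1,450.4 ≈ 0.54.
MPS = 1 − MPC = 0.46.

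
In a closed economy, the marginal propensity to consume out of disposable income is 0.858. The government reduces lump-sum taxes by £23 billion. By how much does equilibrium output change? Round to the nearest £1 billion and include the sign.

A lump-sum tax change of −£23 billion shifts disposable income by +£23 billion; first-round consumption changes by −c × ΔT = −0.858 × (−£23 billion) = +£19.734 billion.
Expenditure multiplier = 1/(1 − MPC) = 1/(1 − 0.858) = 1/0.142 ≈ 7.042.
The tax multiplier is −c × k ≈ −6.042, so ΔY = k × (−c·ΔT) = (+£19.734 billion) / 0.142 ≈ +£139 billion.

+£139 billion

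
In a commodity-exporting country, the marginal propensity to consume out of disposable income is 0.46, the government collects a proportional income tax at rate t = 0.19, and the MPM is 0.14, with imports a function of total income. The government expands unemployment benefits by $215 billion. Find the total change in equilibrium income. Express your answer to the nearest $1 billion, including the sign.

The transfer change shifts disposable income by +$215 billion, so first-round consumption changes by c·ΔTR = 0.46 × (+$215 billion) = +$98.9 billion.
Expenditure multiplier = 1/(1 − c(1−t) + m) = 1/(1 − 0.46×0.81 + 0.14) = 1/0.7674 ≈ 1.303.
The transfer multiplier is c × k ≈ 0.599, so ΔY = k × (c·ΔTR) = (+$98.9 billion) / 0.7674 ≈ +$129 billion.

+$129 billion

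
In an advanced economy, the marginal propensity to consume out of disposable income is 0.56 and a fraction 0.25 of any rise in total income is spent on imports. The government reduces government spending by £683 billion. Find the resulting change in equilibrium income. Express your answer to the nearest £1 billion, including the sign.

Expenditure multiplier = 1/(1 − c + m) = 1/(1 − 0.56 + 0.25) = 1/0.69 ≈ 1.449.
ΔY = k × ΔG = (−£683 billion) / 0.69 ≈ −£990 billion.

−£990 billion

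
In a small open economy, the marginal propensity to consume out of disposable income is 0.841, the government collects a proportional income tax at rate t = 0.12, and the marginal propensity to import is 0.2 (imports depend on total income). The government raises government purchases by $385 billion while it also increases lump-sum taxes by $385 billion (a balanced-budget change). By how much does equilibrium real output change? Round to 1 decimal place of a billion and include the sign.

+$133.1 billion

Expenditure multiplier = 1/(1 − c(1−t) + m) = 1/(1 − 0.841×0.88 + 0.2) = 1/0.45992 ≈ 2.174.
ΔG contributes k·ΔG = (+$385 billion) / 0.45992 ≈ +$837.1 billion.
ΔT of +$385 billion changes first-round spending by −c·ΔT = −$323.785 billion, contributing k·(−c·ΔT) = (−$323.785 billion) / 0.45992 ≈ −$704 billion.
Net ΔY = k(ΔG − c·ΔT) = (+$61.215 billion) / 0.45992 ≈ +$133.1 billion.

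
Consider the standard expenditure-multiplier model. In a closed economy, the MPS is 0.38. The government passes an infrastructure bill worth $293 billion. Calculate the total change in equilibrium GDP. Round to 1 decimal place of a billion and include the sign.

MPC = 1 − MPS = 1 − 0.38 = 0.62.
Spending multiplier = 1/(1 − MPC) = 1/(1 − 0.62) = 1/0.38 ≈ 2.632.
ΔY = k × ΔG = (+$293 billion) / 0.38 ≈ +$771.1 billion.

+$771.1 billion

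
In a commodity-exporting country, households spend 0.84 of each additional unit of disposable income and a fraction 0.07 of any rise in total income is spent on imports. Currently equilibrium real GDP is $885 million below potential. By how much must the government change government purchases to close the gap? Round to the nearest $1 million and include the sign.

Spending multiplier = 1/(1 − c + m) = 1/(1 − 0.84 + 0.07) = 1/0.23 ≈ 4.348.
Need ΔY = +$885 million, so ΔG = ΔY/k = (+$885 million) × 0.23 ≈ +$204 million.
The government should increase government purchases by $204 million.

+$204 million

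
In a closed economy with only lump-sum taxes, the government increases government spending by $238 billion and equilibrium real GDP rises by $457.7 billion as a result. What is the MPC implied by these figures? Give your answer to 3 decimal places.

Implied spending multiplier k = ΔY/ΔG = 457.7/238 ≈ 1.9231.
Since k = 1/(1 − MPC), MPC = 1 − 1/k = 1 − ΔG/ΔY = 1 − 238/457.7 ≈ 0.480.

0.480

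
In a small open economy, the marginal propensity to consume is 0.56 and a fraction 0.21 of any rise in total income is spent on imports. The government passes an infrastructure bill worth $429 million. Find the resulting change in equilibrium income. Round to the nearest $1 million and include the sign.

+$660 million

Spending multiplier = 1/(1 − c + m) = 1/(1 − 0.56 + 0.21) = 1/0.65 ≈ 1.538.
ΔY = k × ΔG = (+$429 million) / 0.65 = +$660 million.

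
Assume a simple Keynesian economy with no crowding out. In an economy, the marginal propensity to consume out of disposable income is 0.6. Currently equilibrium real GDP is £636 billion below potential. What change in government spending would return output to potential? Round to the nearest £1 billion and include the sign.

+£254 billion

Spending multiplier = 1/(1 − MPC) = 1/(1 − 0.6) = 1/0.4 = 2.5.
Need ΔY = +£636 billion, so ΔG = ΔY/k = (+£636 billion) × 0.4 ≈ +£254 billion.
The government should increase government spending by £254 billion.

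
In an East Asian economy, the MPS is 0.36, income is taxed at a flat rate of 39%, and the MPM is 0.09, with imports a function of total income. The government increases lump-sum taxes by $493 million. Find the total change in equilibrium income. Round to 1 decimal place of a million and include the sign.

−$451.0 million

MPC = 1 − MPS = 1 − 0.36 = 0.64.
A lump-sum tax change of +$493 million shifts disposable income by −$493 million; first-round consumption changes by −c × ΔT = −0.64 × (+$493 million) = −$315.52 million.
Expenditure multiplier = 1/(1 − c(1−t) + m) = 1/(1 − 0.64×0.61 + 0.09) = 1/0.6996 ≈ 1.429.
The tax multiplier is −c × k ≈ −0.915, so ΔY = k × (−c·ΔT) = (−$315.52 million) / 0.6996 ≈ −$451 million.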